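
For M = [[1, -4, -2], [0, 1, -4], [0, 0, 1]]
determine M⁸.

[[1, -32, 432], [0, 1, -32], [0, 0, 1]]

M = I + N where N = [[0, -4, -2], [0, 0, -4], [0, 0, 0]] is strictly upper-triangular, so N³ = 0.
(I + N)⁸ = I + 8·N + 28·N² = [[1, -32, 432], [0, 1, -32], [0, 0, 1]].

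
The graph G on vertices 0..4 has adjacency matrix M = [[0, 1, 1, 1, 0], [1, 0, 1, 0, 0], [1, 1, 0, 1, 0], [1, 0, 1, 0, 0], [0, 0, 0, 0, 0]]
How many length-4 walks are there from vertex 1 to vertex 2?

The number of length-4 walks from vertex 1 to vertex 2 is entry (1,2) of M⁴, where M is the adjacency matrix.
M² = [[3, 1, 2, 1, 0], [1, 2, 1, 2, 0], [2, 1, 3, 1, 0], [1, 2, 1, 2, 0], [0, 0, 0, 0, 0]]
M³ = [[4, 5, 5, 5, 0], [5, 2, 5, 2, 0], [5, 5, 4, 5, 0], [5, 2, 5, 2, 0], [0, 0, 0, 0, 0]]
M⁴ = [[15, 9, 14, 9, 0], [9, 10, 9, 10, 0], [14, 9, 15, 9, 0], [9, 10, 9, 10, 0], [0, 0, 0, 0, 0]]

9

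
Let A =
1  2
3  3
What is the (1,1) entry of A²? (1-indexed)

7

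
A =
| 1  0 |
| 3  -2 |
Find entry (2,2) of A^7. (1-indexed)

tr A = -1 and det A = -2, so the characteristic polynomial is λ² − (-1)λ + (-2) with roots -2 and 1.
Eigenvectors give P = [[0, 1], [-1, 1]] with P⁻¹ = [[1, -1], [1, 0]], and A = P·diag(-2, 1)·P⁻¹.
Then A^7 = P·diag(-128, 1)·P⁻¹ = [[0, 1], [128, 1]] · [[1, -1], [1, 0]] = [[1, 0], [129, -128]].

-128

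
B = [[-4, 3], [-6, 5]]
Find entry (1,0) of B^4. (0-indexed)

tr B = 1 and det B = -2, so the characteristic polynomial is λ² − (1)λ + (-2) with roots 2 and -1.
Eigenvectors give P = [[-1, 1], [-2, 1]] with P⁻¹ = [[1, -1], [2, -1]], and B = P·diag(2, -1)·P⁻¹.
Then B^4 = P·diag(16, 1)·P⁻¹ = [[-16, 1], [-32, 1]] · [[1, -1], [2, -1]] = [[-14, 15], [-30, 31]].

-30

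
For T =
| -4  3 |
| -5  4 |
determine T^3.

T² = I (check: tr T = 0 and det T = -1), so T^3 = T since 3 is odd.

[[-4, 3], [-5, 4]]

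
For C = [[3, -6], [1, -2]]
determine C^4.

[[3, -6], [1, -2]]

C² = C (a projection; rank 1, trace 1), so C^4 = C.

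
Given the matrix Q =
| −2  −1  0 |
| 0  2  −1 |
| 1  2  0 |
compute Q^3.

Q^2 = [[4, 0, 1], [−1, 2, −2], [−2, 3, −2]]
Q^3 = [[−7, −2, 0], [0, 1, −2], [2, 4, −3]]

[[−7, −2, 0], [0, 1, −2], [2, 4, −3]]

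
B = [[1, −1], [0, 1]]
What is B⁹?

B = I + N where N = [[0, −1], [0, 0]] is strictly upper-triangular, so N² = 0.
(I + N)⁹ = I + 9·N = [[1, −9], [0, 1]].

[[1, −9], [0, 1]]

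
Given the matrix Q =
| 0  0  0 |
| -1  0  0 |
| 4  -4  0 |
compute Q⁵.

Q is strictly triangular, hence nilpotent: Q³ = 0, so Q⁵ = 0.

[[0, 0, 0], [0, 0, 0], [0, 0, 0]]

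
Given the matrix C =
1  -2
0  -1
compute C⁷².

C² = I (check: tr C = 0 and det C = -1), so C⁷² = I since 72 is even.

[[1, 0], [0, 1]]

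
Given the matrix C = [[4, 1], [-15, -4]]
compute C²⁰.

[[1, 0], [0, 1]]

C² = I (check: tr C = 0 and det C = -1), so C²⁰ = I since 20 is even.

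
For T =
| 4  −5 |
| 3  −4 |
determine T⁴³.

T² = I (check: tr T = 0 and det T = −1), so T⁴³ = T since 43 is odd.

[[4, −5], [3, −4]]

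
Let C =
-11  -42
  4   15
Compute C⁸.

[[-39359, -137760], [13120, 45921]]

tr C = 4 and det C = 3, so the characteristic polynomial is λ² − (4)λ + (3) with roots 3 and 1.
Eigenvectors give P = [[-3, 7], [1, -2]] with P⁻¹ = [[2, 7], [1, 3]], and C = P·diag(3, 1)·P⁻¹.
Then C⁸ = P·diag(6561, 1)·P⁻¹ = [[-19683, 7], [6561, -2]] · [[2, 7], [1, 3]] = [[-39359, -137760], [13120, 45921]].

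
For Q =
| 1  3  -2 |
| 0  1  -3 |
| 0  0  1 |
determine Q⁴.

Q = I + N where N = [[0, 3, -2], [0, 0, -3], [0, 0, 0]] is strictly upper-triangular, so N³ = 0.
(I + N)⁴ = I + 4·N + 6·N² = [[1, 12, -62], [0, 1, -12], [0, 0, 1]].

[[1, 12, -62], [0, 1, -12], [0, 0, 1]]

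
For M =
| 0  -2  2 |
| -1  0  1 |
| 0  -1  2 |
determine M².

[[2, -2, 2], [0, 1, 0], [1, -2, 3]]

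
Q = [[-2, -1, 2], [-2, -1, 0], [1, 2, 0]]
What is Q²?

[[8, 7, -4], [6, 3, -4], [-6, -3, 2]]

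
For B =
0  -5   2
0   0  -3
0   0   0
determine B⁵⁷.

[[0, 0, 0], [0, 0, 0], [0, 0, 0]]

B is strictly triangular, hence nilpotent: B³ = 0, so B⁵⁷ = 0.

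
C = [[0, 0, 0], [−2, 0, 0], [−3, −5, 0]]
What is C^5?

C is strictly triangular, hence nilpotent: C^3 = 0, so C^5 = 0.

[[0, 0, 0], [0, 0, 0], [0, 0, 0]]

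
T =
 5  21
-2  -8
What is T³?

[[41, 147], [-14, -50]]

tr T = -3 and det T = 2, so the characteristic polynomial is λ² − (-3)λ + (2) with roots -2 and -1.
Eigenvectors give P = [[-3, 7], [1, -2]] with P⁻¹ = [[2, 7], [1, 3]], and T = P·diag(-2, -1)·P⁻¹.
Then T³ = P·diag(-8, -1)·P⁻¹ = [[24, -7], [-8, 2]] · [[2, 7], [1, 3]] = [[41, 147], [-14, -50]].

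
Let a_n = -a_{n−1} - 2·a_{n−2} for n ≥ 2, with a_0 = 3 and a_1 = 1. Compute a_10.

113

With companion matrix T = [[-1, -2], [1, 0]], [a_n, a_{n−1}]ᵀ = T·[a_{n−1}, a_{n−2}]ᵀ, so [a_10, a_9]ᵀ = T^9·[a_1, a_0]ᵀ.
T^9 = [[11, 34], [-17, -6]], giving [a_10, a_9]ᵀ = [[113], [-35]].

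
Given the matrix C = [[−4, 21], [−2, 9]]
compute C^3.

tr C = 5 and det C = 6, so the characteristic polynomial is λ² − (5)λ + (6) with roots 2 and 3.
Eigenvectors give P = [[7, 3], [2, 1]] with P⁻¹ = [[1, −3], [−2, 7]], and C = P·diag(2, 3)·P⁻¹.
Then C^3 = P·diag(8, 27)·P⁻¹ = [[56, 81], [16, 27]] · [[1, −3], [−2, 7]] = [[−106, 399], [−38, 141]].

[[−106, 399], [−38, 141]]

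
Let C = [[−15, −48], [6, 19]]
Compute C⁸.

[[−52479, −157440], [19680, 59041]]

tr C = 4 and det C = 3, so the characteristic polynomial is λ² − (4)λ + (3) with roots 1 and 3.
Eigenvectors give P = [[−3, −8], [1, 3]] with P⁻¹ = [[−3, −8], [1, 3]], and C = P·diag(1, 3)·P⁻¹.
Then C⁸ = P·diag(1, 6561)·P⁻¹ = [[−3, −52488], [1, 19683]] · [[−3, −8], [1, 3]] = [[−52479, −157440], [19680, 59041]].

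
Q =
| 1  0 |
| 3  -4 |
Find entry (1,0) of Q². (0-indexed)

-9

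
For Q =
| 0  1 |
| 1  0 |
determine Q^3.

[[0, 1], [1, 0]]

Q² = I (check: tr Q = 0 and det Q = -1), so Q^3 = Q since 3 is odd.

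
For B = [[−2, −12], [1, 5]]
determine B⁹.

[[−1532, −6132], [511, 2045]]

tr B = 3 and det B = 2, so the characteristic polynomial is λ² − (3)λ + (2) with roots 2 and 1.
Eigenvectors give P = [[−3, 4], [1, −1]] with P⁻¹ = [[1, 4], [1, 3]], and B = P·diag(2, 1)·P⁻¹.
Then B⁹ = P·diag(512, 1)·P⁻¹ = [[−1536, 4], [512, −1]] · [[1, 4], [1, 3]] = [[−1532, −6132], [511, 2045]].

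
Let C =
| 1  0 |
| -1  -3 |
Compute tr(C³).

C² = [[1, 0], [2, 9]]
C³ = [[1, 0], [-7, -27]]

-26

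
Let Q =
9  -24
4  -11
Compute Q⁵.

[[489, -1464], [244, -731]]

tr Q = -2 and det Q = -3, so the characteristic polynomial is λ² − (-2)λ + (-3) with roots 1 and -3.
Eigenvectors give P = [[-3, 2], [-1, 1]] with P⁻¹ = [[-1, 2], [-1, 3]], and Q = P·diag(1, -3)·P⁻¹.
Then Q⁵ = P·diag(1, -243)·P⁻¹ = [[-3, -486], [-1, -243]] · [[-1, 2], [-1, 3]] = [[489, -1464], [244, -731]].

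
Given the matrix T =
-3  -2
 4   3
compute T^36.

T² = I (check: tr T = 0 and det T = -1), so T^36 = I since 36 is even.

[[1, 0], [0, 1]]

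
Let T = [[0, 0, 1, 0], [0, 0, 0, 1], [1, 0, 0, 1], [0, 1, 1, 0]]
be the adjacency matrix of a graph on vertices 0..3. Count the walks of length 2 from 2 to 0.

0

The number of length-2 walks from vertex 2 to vertex 0 is entry (2,0) of T^2, where T is the adjacency matrix.
T^2 = [[1, 0, 0, 1], [0, 1, 1, 0], [0, 1, 2, 0], [1, 0, 0, 2]]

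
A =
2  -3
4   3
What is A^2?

[[-8, -15], [20, -3]]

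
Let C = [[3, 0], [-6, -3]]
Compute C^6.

[[729, 0], [0, 729]]

tr C = 0 and det C = -9, so the characteristic polynomial is λ² − (0)λ + (-9) with roots -3 and 3.
Eigenvectors give P = [[0, 1], [-1, -1]] with P⁻¹ = [[-1, -1], [1, 0]], and C = P·diag(-3, 3)·P⁻¹.
Then C^6 = P·diag(729, 729)·P⁻¹ = [[0, 729], [-729, -729]] · [[-1, -1], [1, 0]] = [[729, 0], [0, 729]].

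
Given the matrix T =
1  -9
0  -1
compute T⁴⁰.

T² = I (check: tr T = 0 and det T = -1), so T⁴⁰ = I since 40 is even.

[[1, 0], [0, 1]]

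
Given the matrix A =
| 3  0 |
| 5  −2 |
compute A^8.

tr A = 1 and det A = −6, so the characteristic polynomial is λ² − (1)λ + (−6) with roots 3 and −2.
Eigenvectors give P = [[1, 0], [1, −1]] with P⁻¹ = [[1, 0], [1, −1]], and A = P·diag(3, −2)·P⁻¹.
Then A^8 = P·diag(6561, 256)·P⁻¹ = [[6561, 0], [6561, −256]] · [[1, 0], [1, −1]] = [[6561, 0], [6305, 256]].

[[6561, 0], [6305, 256]]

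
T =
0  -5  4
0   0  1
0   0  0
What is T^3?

T is strictly triangular, hence nilpotent: T^3 = 0, so T^3 = 0.

[[0, 0, 0], [0, 0, 0], [0, 0, 0]]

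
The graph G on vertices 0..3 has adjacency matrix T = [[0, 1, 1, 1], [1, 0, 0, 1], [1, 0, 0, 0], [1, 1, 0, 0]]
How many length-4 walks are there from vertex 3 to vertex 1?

The number of length-4 walks from vertex 3 to vertex 1 is entry (3,1) of T^4, where T is the adjacency matrix.
T^2 = [[3, 1, 0, 1], [1, 2, 1, 1], [0, 1, 1, 1], [1, 1, 1, 2]]
T^3 = [[2, 4, 3, 4], [4, 2, 1, 3], [3, 1, 0, 1], [4, 3, 1, 2]]
T^4 = [[11, 6, 2, 6], [6, 7, 4, 6], [2, 4, 3, 4], [6, 6, 4, 7]]

6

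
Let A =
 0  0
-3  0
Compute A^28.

[[0, 0], [0, 0]]

A is strictly triangular, hence nilpotent: A^2 = 0, so A^28 = 0.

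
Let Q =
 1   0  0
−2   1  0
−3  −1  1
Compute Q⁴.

[[1, 0, 0], [−8, 1, 0], [0, −4, 1]]

Q = I + N where N = [[0, 0, 0], [−2, 0, 0], [−3, −1, 0]] is strictly lower-triangular, so N³ = 0.
(I + N)⁴ = I + 4·N + 6·N² = [[1, 0, 0], [−8, 1, 0], [0, −4, 1]].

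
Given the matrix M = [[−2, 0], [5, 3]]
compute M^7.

tr M = 1 and det M = −6, so the characteristic polynomial is λ² − (1)λ + (−6) with roots −2 and 3.
Eigenvectors give P = [[−1, 0], [1, −1]] with P⁻¹ = [[−1, 0], [−1, −1]], and M = P·diag(−2, 3)·P⁻¹.
Then M^7 = P·diag(−128, 2187)·P⁻¹ = [[128, 0], [−128, −2187]] · [[−1, 0], [−1, −1]] = [[−128, 0], [2315, 2187]].

[[−128, 0], [2315, 2187]]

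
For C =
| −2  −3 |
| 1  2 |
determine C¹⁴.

[[1, 0], [0, 1]]

C² = I (check: tr C = 0 and det C = −1), so C¹⁴ = I since 14 is even.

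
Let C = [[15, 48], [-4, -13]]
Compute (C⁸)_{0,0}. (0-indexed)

tr C = 2 and det C = -3, so the characteristic polynomial is λ² − (2)λ + (-3) with roots -1 and 3.
Eigenvectors give P = [[-3, 4], [1, -1]] with P⁻¹ = [[1, 4], [1, 3]], and C = P·diag(-1, 3)·P⁻¹.
Then C⁸ = P·diag(1, 6561)·P⁻¹ = [[-3, 26244], [1, -6561]] · [[1, 4], [1, 3]] = [[26241, 78720], [-6560, -19679]].

26241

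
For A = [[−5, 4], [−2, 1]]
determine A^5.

[[−485, 484], [−242, 241]]

tr A = −4 and det A = 3, so the characteristic polynomial is λ² − (−4)λ + (3) with roots −1 and −3.
Eigenvectors give P = [[−1, 2], [−1, 1]] with P⁻¹ = [[1, −2], [1, −1]], and A = P·diag(−1, −3)·P⁻¹.
Then A^5 = P·diag(−1, −243)·P⁻¹ = [[1, −486], [1, −243]] · [[1, −2], [1, −1]] = [[−485, 484], [−242, 241]].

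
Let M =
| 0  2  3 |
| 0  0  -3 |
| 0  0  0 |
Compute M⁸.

[[0, 0, 0], [0, 0, 0], [0, 0, 0]]

M is strictly triangular, hence nilpotent: M³ = 0, so M⁸ = 0.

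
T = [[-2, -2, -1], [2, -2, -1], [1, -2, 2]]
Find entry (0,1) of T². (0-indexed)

10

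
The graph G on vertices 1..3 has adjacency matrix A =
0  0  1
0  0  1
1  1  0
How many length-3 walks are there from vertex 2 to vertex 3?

2

The number of length-3 walks from vertex 2 to vertex 3 is entry (2,3) of A³, where A is the adjacency matrix.
A² = [[1, 1, 0], [1, 1, 0], [0, 0, 2]]
A³ = [[0, 0, 2], [0, 0, 2], [2, 2, 0]]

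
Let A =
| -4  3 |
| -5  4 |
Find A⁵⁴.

A² = I (check: tr A = 0 and det A = -1), so A⁵⁴ = I since 54 is even.

[[1, 0], [0, 1]]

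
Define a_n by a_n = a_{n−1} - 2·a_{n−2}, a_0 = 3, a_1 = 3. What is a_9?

-33

With companion matrix C = [[1, -2], [1, 0]], [a_n, a_{n−1}]ᵀ = C·[a_{n−1}, a_{n−2}]ᵀ, so [a_9, a_8]ᵀ = C⁸·[a_1, a_0]ᵀ.
C⁸ = [[-17, 6], [-3, -14]], giving [a_9, a_8]ᵀ = [[-33], [-51]].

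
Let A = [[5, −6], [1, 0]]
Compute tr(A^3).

tr A = 5 and det A = 6, so the characteristic polynomial is λ² − (5)λ + (6) with roots 3 and 2.
Eigenvectors give P = [[−3, −2], [−1, −1]] with P⁻¹ = [[−1, 2], [1, −3]], and A = P·diag(3, 2)·P⁻¹.
Then A^3 = P·diag(27, 8)·P⁻¹ = [[−81, −16], [−27, −8]] · [[−1, 2], [1, −3]] = [[65, −114], [19, −30]].

35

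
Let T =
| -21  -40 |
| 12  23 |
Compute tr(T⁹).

19682

tr T = 2 and det T = -3, so the characteristic polynomial is λ² − (2)λ + (-3) with roots -1 and 3.
Eigenvectors give P = [[-2, -5], [1, 3]] with P⁻¹ = [[-3, -5], [1, 2]], and T = P·diag(-1, 3)·P⁻¹.
Then T⁹ = P·diag(-1, 19683)·P⁻¹ = [[2, -98415], [-1, 59049]] · [[-3, -5], [1, 2]] = [[-98421, -196840], [59052, 118103]].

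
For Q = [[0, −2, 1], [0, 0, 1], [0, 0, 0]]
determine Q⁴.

Q is strictly triangular, hence nilpotent: Q³ = 0, so Q⁴ = 0.

[[0, 0, 0], [0, 0, 0], [0, 0, 0]]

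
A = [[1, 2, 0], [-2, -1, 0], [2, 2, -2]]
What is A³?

A² = [[-3, 0, 0], [0, -3, 0], [-6, -2, 4]]
A³ = [[-3, -6, 0], [6, 3, 0], [6, -2, -8]]

[[-3, -6, 0], [6, 3, 0], [6, -2, -8]]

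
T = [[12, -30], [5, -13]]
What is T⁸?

tr T = -1 and det T = -6, so the characteristic polynomial is λ² − (-1)λ + (-6) with roots 2 and -3.
Eigenvectors give P = [[3, -2], [1, -1]] with P⁻¹ = [[1, -2], [1, -3]], and T = P·diag(2, -3)·P⁻¹.
Then T⁸ = P·diag(256, 6561)·P⁻¹ = [[768, -13122], [256, -6561]] · [[1, -2], [1, -3]] = [[-12354, 37830], [-6305, 19171]].

[[-12354, 37830], [-6305, 19171]]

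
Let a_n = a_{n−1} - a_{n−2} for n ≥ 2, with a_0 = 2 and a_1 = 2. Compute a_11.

With companion matrix T = [[1, -1], [1, 0]], [a_n, a_{n−1}]ᵀ = T·[a_{n−1}, a_{n−2}]ᵀ, so [a_11, a_10]ᵀ = T¹⁰·[a_1, a_0]ᵀ.
T¹⁰ = [[-1, 1], [-1, 0]], giving [a_11, a_10]ᵀ = [[0], [-2]].

0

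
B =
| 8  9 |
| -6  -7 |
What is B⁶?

[[190, 189], [-126, -125]]

tr B = 1 and det B = -2, so the characteristic polynomial is λ² − (1)λ + (-2) with roots -1 and 2.
Eigenvectors give P = [[-1, -3], [1, 2]] with P⁻¹ = [[2, 3], [-1, -1]], and B = P·diag(-1, 2)·P⁻¹.
Then B⁶ = P·diag(1, 64)·P⁻¹ = [[-1, -192], [1, 128]] · [[2, 3], [-1, -1]] = [[190, 189], [-126, -125]].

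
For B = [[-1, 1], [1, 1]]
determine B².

[[2, 0], [0, 2]]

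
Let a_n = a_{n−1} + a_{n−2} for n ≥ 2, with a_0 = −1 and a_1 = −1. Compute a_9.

With companion matrix C = [[1, 1], [1, 0]], [a_n, a_{n−1}]ᵀ = C·[a_{n−1}, a_{n−2}]ᵀ, so [a_9, a_8]ᵀ = C⁸·[a_1, a_0]ᵀ.
C⁸ = [[34, 21], [21, 13]], giving [a_9, a_8]ᵀ = [[−55], [−34]].

−55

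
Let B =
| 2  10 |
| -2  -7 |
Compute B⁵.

[[812, 2110], [-422, -1087]]

tr B = -5 and det B = 6, so the characteristic polynomial is λ² − (-5)λ + (6) with roots -2 and -3.
Eigenvectors give P = [[5, 2], [-2, -1]] with P⁻¹ = [[1, 2], [-2, -5]], and B = P·diag(-2, -3)·P⁻¹.
Then B⁵ = P·diag(-32, -243)·P⁻¹ = [[-160, -486], [64, 243]] · [[1, 2], [-2, -5]] = [[812, 2110], [-422, -1087]].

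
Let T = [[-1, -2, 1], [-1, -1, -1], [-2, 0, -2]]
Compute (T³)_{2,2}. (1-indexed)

-11

T² = [[1, 4, -1], [4, 3, 2], [6, 4, 2]]
T³ = [[-3, -6, -1], [-11, -11, -3], [-14, -16, -2]]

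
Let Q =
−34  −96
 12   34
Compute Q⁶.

tr Q = 0 and det Q = −4, so the characteristic polynomial is λ² − (0)λ + (−4) with roots 2 and −2.
Eigenvectors give P = [[−8, −3], [3, 1]] with P⁻¹ = [[1, 3], [−3, −8]], and Q = P·diag(2, −2)·P⁻¹.
Then Q⁶ = P·diag(64, 64)·P⁻¹ = [[−512, −192], [192, 64]] · [[1, 3], [−3, −8]] = [[64, 0], [0, 64]].

[[64, 0], [0, 64]]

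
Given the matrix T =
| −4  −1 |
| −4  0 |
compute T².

[[20, 4], [16, 4]]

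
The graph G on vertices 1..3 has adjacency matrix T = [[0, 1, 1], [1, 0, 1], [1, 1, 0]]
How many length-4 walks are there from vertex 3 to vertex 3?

6

The number of length-4 walks from vertex 3 to vertex 3 is entry (3,3) of T⁴, where T is the adjacency matrix.
T² = [[2, 1, 1], [1, 2, 1], [1, 1, 2]]
T³ = [[2, 3, 3], [3, 2, 3], [3, 3, 2]]
T⁴ = [[6, 5, 5], [5, 6, 5], [5, 5, 6]]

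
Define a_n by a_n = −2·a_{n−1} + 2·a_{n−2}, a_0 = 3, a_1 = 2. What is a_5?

With companion matrix M = [[−2, 2], [1, 0]], [a_n, a_{n−1}]ᵀ = M·[a_{n−1}, a_{n−2}]ᵀ, so [a_5, a_4]ᵀ = M⁴·[a_1, a_0]ᵀ.
M⁴ = [[44, −32], [−16, 12]], giving [a_5, a_4]ᵀ = [[−8], [4]].

−8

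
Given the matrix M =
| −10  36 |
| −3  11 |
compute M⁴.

tr M = 1 and det M = −2, so the characteristic polynomial is λ² − (1)λ + (−2) with roots −1 and 2.
Eigenvectors give P = [[4, 3], [1, 1]] with P⁻¹ = [[1, −3], [−1, 4]], and M = P·diag(−1, 2)·P⁻¹.
Then M⁴ = P·diag(1, 16)·P⁻¹ = [[4, 48], [1, 16]] · [[1, −3], [−1, 4]] = [[−44, 180], [−15, 61]].

[[−44, 180], [−15, 61]]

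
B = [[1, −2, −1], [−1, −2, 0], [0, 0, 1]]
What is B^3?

B^2 = [[3, 2, −2], [1, 6, 1], [0, 0, 1]]
B^3 = [[1, −10, −5], [−5, −14, 0], [0, 0, 1]]

[[1, −10, −5], [−5, −14, 0], [0, 0, 1]]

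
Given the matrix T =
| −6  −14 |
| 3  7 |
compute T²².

T² = T (a projection; rank 1, trace 1), so T²² = T.

[[−6, −14], [3, 7]]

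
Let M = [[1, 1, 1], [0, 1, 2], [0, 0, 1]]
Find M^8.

M = I + N where N = [[0, 1, 1], [0, 0, 2], [0, 0, 0]] is strictly upper-triangular, so N^3 = 0.
(I + N)^8 = I + 8·N + 28·N^2 = [[1, 8, 64], [0, 1, 16], [0, 0, 1]].

[[1, 8, 64], [0, 1, 16], [0, 0, 1]]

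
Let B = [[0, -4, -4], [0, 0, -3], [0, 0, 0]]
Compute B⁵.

[[0, 0, 0], [0, 0, 0], [0, 0, 0]]

B is strictly triangular, hence nilpotent: B³ = 0, so B⁵ = 0.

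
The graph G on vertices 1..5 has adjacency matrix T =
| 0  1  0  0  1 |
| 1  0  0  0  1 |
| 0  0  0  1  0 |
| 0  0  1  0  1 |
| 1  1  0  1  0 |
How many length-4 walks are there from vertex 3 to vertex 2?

1

The number of length-4 walks from vertex 3 to vertex 2 is entry (3,2) of T⁴, where T is the adjacency matrix.
T² = [[2, 1, 0, 1, 1], [1, 2, 0, 1, 1], [0, 0, 1, 0, 1], [1, 1, 0, 2, 0], [1, 1, 1, 0, 3]]
T³ = [[2, 3, 1, 1, 4], [3, 2, 1, 1, 4], [1, 1, 0, 2, 0], [1, 1, 2, 0, 4], [4, 4, 0, 4, 2]]
T⁴ = [[7, 6, 1, 5, 6], [6, 7, 1, 5, 6], [1, 1, 2, 0, 4], [5, 5, 0, 6, 2], [6, 6, 4, 2, 12]]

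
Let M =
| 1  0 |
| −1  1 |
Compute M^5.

M = I + N where N = [[0, 0], [−1, 0]] is strictly lower-triangular, so N^2 = 0.
(I + N)^5 = I + 5·N = [[1, 0], [−5, 1]].

[[1, 0], [−5, 1]]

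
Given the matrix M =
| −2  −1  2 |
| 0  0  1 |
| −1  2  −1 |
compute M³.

M² = [[2, 6, −7], [−1, 2, −1], [3, −1, 1]]
M³ = [[3, −16, 17], [3, −1, 1], [−7, −1, 4]]

[[3, −16, 17], [3, −1, 1], [−7, −1, 4]]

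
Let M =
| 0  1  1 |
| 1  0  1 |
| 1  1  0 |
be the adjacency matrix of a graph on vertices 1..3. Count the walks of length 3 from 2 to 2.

The number of length-3 walks from vertex 2 to vertex 2 is entry (2,2) of M^3, where M is the adjacency matrix.
M^2 = [[2, 1, 1], [1, 2, 1], [1, 1, 2]]
M^3 = [[2, 3, 3], [3, 2, 3], [3, 3, 2]]

2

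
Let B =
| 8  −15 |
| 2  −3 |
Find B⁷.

tr B = 5 and det B = 6, so the characteristic polynomial is λ² − (5)λ + (6) with roots 2 and 3.
Eigenvectors give P = [[5, 3], [2, 1]] with P⁻¹ = [[−1, 3], [2, −5]], and B = P·diag(2, 3)·P⁻¹.
Then B⁷ = P·diag(128, 2187)·P⁻¹ = [[640, 6561], [256, 2187]] · [[−1, 3], [2, −5]] = [[12482, −30885], [4118, −10167]].

[[12482, −30885], [4118, −10167]]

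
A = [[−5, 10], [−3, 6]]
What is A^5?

A² = A (a projection; rank 1, trace 1), so A^5 = A.

[[−5, 10], [−3, 6]]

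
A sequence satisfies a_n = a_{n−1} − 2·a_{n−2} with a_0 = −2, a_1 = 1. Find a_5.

With companion matrix A = [[1, −2], [1, 0]], [a_n, a_{n−1}]ᵀ = A·[a_{n−1}, a_{n−2}]ᵀ, so [a_5, a_4]ᵀ = A⁴·[a_1, a_0]ᵀ.
A⁴ = [[−1, 6], [−3, 2]], giving [a_5, a_4]ᵀ = [[−13], [−7]].

−13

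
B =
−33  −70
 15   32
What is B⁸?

tr B = −1 and det B = −6, so the characteristic polynomial is λ² − (−1)λ + (−6) with roots −3 and 2.
Eigenvectors give P = [[7, −2], [−3, 1]] with P⁻¹ = [[1, 2], [3, 7]], and B = P·diag(−3, 2)·P⁻¹.
Then B⁸ = P·diag(6561, 256)·P⁻¹ = [[45927, −512], [−19683, 256]] · [[1, 2], [3, 7]] = [[44391, 88270], [−18915, −37574]].

[[44391, 88270], [−18915, −37574]]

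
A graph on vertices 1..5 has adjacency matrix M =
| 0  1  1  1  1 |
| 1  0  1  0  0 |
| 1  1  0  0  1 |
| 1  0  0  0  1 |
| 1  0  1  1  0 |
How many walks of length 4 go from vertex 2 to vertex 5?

14

The number of length-4 walks from vertex 2 to vertex 5 is entry (2,5) of M⁴, where M is the adjacency matrix.
M² = [[4, 1, 2, 1, 2], [1, 2, 1, 1, 2], [2, 1, 3, 2, 1], [1, 1, 2, 2, 1], [2, 2, 1, 1, 3]]
M³ = [[6, 6, 7, 6, 7], [6, 2, 5, 3, 3], [7, 5, 4, 3, 7], [6, 3, 3, 2, 5], [7, 3, 7, 5, 4]]
M⁴ = [[26, 13, 19, 13, 19], [13, 11, 11, 9, 14], [19, 11, 19, 14, 14], [13, 9, 14, 11, 11], [19, 14, 14, 11, 19]]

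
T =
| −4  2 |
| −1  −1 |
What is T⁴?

[[146, −130], [65, −49]]

tr T = −5 and det T = 6, so the characteristic polynomial is λ² − (−5)λ + (6) with roots −2 and −3.
Eigenvectors give P = [[−1, −2], [−1, −1]] with P⁻¹ = [[1, −2], [−1, 1]], and T = P·diag(−2, −3)·P⁻¹.
Then T⁴ = P·diag(16, 81)·P⁻¹ = [[−16, −162], [−16, −81]] · [[1, −2], [−1, 1]] = [[146, −130], [65, −49]].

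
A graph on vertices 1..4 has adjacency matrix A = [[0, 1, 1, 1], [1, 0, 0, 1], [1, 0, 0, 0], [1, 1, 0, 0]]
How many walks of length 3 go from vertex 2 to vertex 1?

4

The number of length-3 walks from vertex 2 to vertex 1 is entry (2,1) of A³, where A is the adjacency matrix.
A² = [[3, 1, 0, 1], [1, 2, 1, 1], [0, 1, 1, 1], [1, 1, 1, 2]]
A³ = [[2, 4, 3, 4], [4, 2, 1, 3], [3, 1, 0, 1], [4, 3, 1, 2]]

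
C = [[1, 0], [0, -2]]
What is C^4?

C^2 = [[1, 0], [0, 4]]
C^3 = [[1, 0], [0, -8]]
C^4 = [[1, 0], [0, 16]]

[[1, 0], [0, 16]]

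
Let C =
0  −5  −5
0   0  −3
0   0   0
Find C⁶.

[[0, 0, 0], [0, 0, 0], [0, 0, 0]]

C is strictly triangular, hence nilpotent: C³ = 0, so C⁶ = 0.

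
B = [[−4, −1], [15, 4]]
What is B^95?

[[−4, −1], [15, 4]]

B² = I (check: tr B = 0 and det B = −1), so B^95 = B since 95 is odd.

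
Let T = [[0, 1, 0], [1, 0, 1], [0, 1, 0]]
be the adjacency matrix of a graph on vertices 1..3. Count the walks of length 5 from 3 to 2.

4

The number of length-5 walks from vertex 3 to vertex 2 is entry (3,2) of T⁵, where T is the adjacency matrix.
T² = [[1, 0, 1], [0, 2, 0], [1, 0, 1]]
T³ = [[0, 2, 0], [2, 0, 2], [0, 2, 0]]
T⁴ = [[2, 0, 2], [0, 4, 0], [2, 0, 2]]
T⁵ = [[0, 4, 0], [4, 0, 4], [0, 4, 0]]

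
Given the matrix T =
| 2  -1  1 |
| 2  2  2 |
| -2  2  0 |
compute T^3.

T^2 = [[0, -2, 0], [4, 6, 6], [0, 6, 2]]
T^3 = [[-4, -4, -4], [8, 20, 16], [8, 16, 12]]

[[-4, -4, -4], [8, 20, 16], [8, 16, 12]]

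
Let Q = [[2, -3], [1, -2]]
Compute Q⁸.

[[1, 0], [0, 1]]

Q² = I (check: tr Q = 0 and det Q = -1), so Q⁸ = I since 8 is even.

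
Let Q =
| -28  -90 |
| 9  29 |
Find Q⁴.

[[-134, -450], [45, 151]]

tr Q = 1 and det Q = -2, so the characteristic polynomial is λ² − (1)λ + (-2) with roots 2 and -1.
Eigenvectors give P = [[-3, -10], [1, 3]] with P⁻¹ = [[3, 10], [-1, -3]], and Q = P·diag(2, -1)·P⁻¹.
Then Q⁴ = P·diag(16, 1)·P⁻¹ = [[-48, -10], [16, 3]] · [[3, 10], [-1, -3]] = [[-134, -450], [45, 151]].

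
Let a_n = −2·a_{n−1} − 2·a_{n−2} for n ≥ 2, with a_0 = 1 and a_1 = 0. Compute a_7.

With companion matrix Q = [[−2, −2], [1, 0]], [a_n, a_{n−1}]ᵀ = Q·[a_{n−1}, a_{n−2}]ᵀ, so [a_7, a_6]ᵀ = Q⁶·[a_1, a_0]ᵀ.
Q⁶ = [[−8, −16], [8, 8]], giving [a_7, a_6]ᵀ = [[−16], [8]].

−16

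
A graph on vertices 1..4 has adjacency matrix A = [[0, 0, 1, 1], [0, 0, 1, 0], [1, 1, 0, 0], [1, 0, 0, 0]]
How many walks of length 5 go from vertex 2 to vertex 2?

0

The number of length-5 walks from vertex 2 to vertex 2 is entry (2,2) of A^5, where A is the adjacency matrix.
A^2 = [[2, 1, 0, 0], [1, 1, 0, 0], [0, 0, 2, 1], [0, 0, 1, 1]]
A^3 = [[0, 0, 3, 2], [0, 0, 2, 1], [3, 2, 0, 0], [2, 1, 0, 0]]
A^4 = [[5, 3, 0, 0], [3, 2, 0, 0], [0, 0, 5, 3], [0, 0, 3, 2]]
A^5 = [[0, 0, 8, 5], [0, 0, 5, 3], [8, 5, 0, 0], [5, 3, 0, 0]]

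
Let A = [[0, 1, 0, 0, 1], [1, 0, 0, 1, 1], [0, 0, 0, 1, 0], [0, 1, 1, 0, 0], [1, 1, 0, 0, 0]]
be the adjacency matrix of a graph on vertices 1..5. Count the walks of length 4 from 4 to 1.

5

The number of length-4 walks from vertex 4 to vertex 1 is entry (4,1) of A⁴, where A is the adjacency matrix.
A² = [[2, 1, 0, 1, 1], [1, 3, 1, 0, 1], [0, 1, 1, 0, 0], [1, 0, 0, 2, 1], [1, 1, 0, 1, 2]]
A³ = [[2, 4, 1, 1, 3], [4, 2, 0, 4, 4], [1, 0, 0, 2, 1], [1, 4, 2, 0, 1], [3, 4, 1, 1, 2]]
A⁴ = [[7, 6, 1, 5, 6], [6, 12, 4, 2, 6], [1, 4, 2, 0, 1], [5, 2, 0, 6, 5], [6, 6, 1, 5, 7]]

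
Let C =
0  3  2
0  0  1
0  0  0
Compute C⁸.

[[0, 0, 0], [0, 0, 0], [0, 0, 0]]

C is strictly triangular, hence nilpotent: C³ = 0, so C⁸ = 0.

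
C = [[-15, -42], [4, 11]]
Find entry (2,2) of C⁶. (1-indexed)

-4367

tr C = -4 and det C = 3, so the characteristic polynomial is λ² − (-4)λ + (3) with roots -3 and -1.
Eigenvectors give P = [[-7, 3], [2, -1]] with P⁻¹ = [[-1, -3], [-2, -7]], and C = P·diag(-3, -1)·P⁻¹.
Then C⁶ = P·diag(729, 1)·P⁻¹ = [[-5103, 3], [1458, -1]] · [[-1, -3], [-2, -7]] = [[5097, 15288], [-1456, -4367]].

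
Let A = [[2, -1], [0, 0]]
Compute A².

[[4, -2], [0, 0]]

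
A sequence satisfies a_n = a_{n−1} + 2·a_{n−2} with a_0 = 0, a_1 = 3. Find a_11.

With companion matrix T = [[1, 2], [1, 0]], [a_n, a_{n−1}]ᵀ = T·[a_{n−1}, a_{n−2}]ᵀ, so [a_11, a_10]ᵀ = T¹⁰·[a_1, a_0]ᵀ.
T¹⁰ = [[683, 682], [341, 342]], giving [a_11, a_10]ᵀ = [[2049], [1023]].

2049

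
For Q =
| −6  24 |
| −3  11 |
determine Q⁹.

[[−152856, 460104], [−57513, 173051]]

tr Q = 5 and det Q = 6, so the characteristic polynomial is λ² − (5)λ + (6) with roots 2 and 3.
Eigenvectors give P = [[3, −8], [1, −3]] with P⁻¹ = [[3, −8], [1, −3]], and Q = P·diag(2, 3)·P⁻¹.
Then Q⁹ = P·diag(512, 19683)·P⁻¹ = [[1536, −157464], [512, −59049]] · [[3, −8], [1, −3]] = [[−152856, 460104], [−57513, 173051]].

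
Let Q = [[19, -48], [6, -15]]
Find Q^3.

tr Q = 4 and det Q = 3, so the characteristic polynomial is λ² − (4)λ + (3) with roots 3 and 1.
Eigenvectors give P = [[3, -8], [1, -3]] with P⁻¹ = [[3, -8], [1, -3]], and Q = P·diag(3, 1)·P⁻¹.
Then Q^3 = P·diag(27, 1)·P⁻¹ = [[81, -8], [27, -3]] · [[3, -8], [1, -3]] = [[235, -624], [78, -207]].

[[235, -624], [78, -207]]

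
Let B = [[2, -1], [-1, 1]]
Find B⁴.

[[34, -21], [-21, 13]]

B² = [[5, -3], [-3, 2]]
B³ = [[13, -8], [-8, 5]]
B⁴ = [[34, -21], [-21, 13]]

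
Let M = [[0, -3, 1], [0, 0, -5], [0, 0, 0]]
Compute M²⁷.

M is strictly triangular, hence nilpotent: M³ = 0, so M²⁷ = 0.

[[0, 0, 0], [0, 0, 0], [0, 0, 0]]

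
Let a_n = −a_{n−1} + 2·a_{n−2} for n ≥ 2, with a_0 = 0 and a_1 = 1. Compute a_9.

171

With companion matrix Q = [[−1, 2], [1, 0]], [a_n, a_{n−1}]ᵀ = Q·[a_{n−1}, a_{n−2}]ᵀ, so [a_9, a_8]ᵀ = Q⁸·[a_1, a_0]ᵀ.
Q⁸ = [[171, −170], [−85, 86]], giving [a_9, a_8]ᵀ = [[171], [−85]].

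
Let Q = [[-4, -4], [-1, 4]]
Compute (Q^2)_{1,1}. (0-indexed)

20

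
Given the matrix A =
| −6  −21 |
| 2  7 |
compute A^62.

A² = A (a projection; rank 1, trace 1), so A^62 = A.

[[−6, −21], [2, 7]]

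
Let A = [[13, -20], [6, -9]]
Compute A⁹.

[[118093, -196820], [59046, -98409]]

tr A = 4 and det A = 3, so the characteristic polynomial is λ² − (4)λ + (3) with roots 3 and 1.
Eigenvectors give P = [[2, -5], [1, -3]] with P⁻¹ = [[3, -5], [1, -2]], and A = P·diag(3, 1)·P⁻¹.
Then A⁹ = P·diag(19683, 1)·P⁻¹ = [[39366, -5], [19683, -3]] · [[3, -5], [1, -2]] = [[118093, -196820], [59046, -98409]].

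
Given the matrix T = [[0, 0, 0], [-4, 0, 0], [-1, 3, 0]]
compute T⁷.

T is strictly triangular, hence nilpotent: T³ = 0, so T⁷ = 0.

[[0, 0, 0], [0, 0, 0], [0, 0, 0]]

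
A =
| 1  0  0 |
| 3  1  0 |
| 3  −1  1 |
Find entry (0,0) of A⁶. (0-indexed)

A = I + N where N = [[0, 0, 0], [3, 0, 0], [3, −1, 0]] is strictly lower-triangular, so N³ = 0.
(I + N)⁶ = I + 6·N + 15·N² = [[1, 0, 0], [18, 1, 0], [−27, −6, 1]].

1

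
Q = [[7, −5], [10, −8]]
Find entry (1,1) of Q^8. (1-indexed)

−6049

tr Q = −1 and det Q = −6, so the characteristic polynomial is λ² − (−1)λ + (−6) with roots 2 and −3.
Eigenvectors give P = [[1, −1], [1, −2]] with P⁻¹ = [[2, −1], [1, −1]], and Q = P·diag(2, −3)·P⁻¹.
Then Q^8 = P·diag(256, 6561)·P⁻¹ = [[256, −6561], [256, −13122]] · [[2, −1], [1, −1]] = [[−6049, 6305], [−12610, 12866]].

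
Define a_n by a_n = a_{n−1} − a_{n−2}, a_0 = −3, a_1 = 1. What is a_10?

−1

With companion matrix C = [[1, −1], [1, 0]], [a_n, a_{n−1}]ᵀ = C·[a_{n−1}, a_{n−2}]ᵀ, so [a_10, a_9]ᵀ = C⁹·[a_1, a_0]ᵀ.
C⁹ = [[−1, 0], [0, −1]], giving [a_10, a_9]ᵀ = [[−1], [3]].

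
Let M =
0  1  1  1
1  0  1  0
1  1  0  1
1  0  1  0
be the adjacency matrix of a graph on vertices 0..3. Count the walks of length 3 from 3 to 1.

2

The number of length-3 walks from vertex 3 to vertex 1 is entry (3,1) of M^3, where M is the adjacency matrix.
M^2 = [[3, 1, 2, 1], [1, 2, 1, 2], [2, 1, 3, 1], [1, 2, 1, 2]]
M^3 = [[4, 5, 5, 5], [5, 2, 5, 2], [5, 5, 4, 5], [5, 2, 5, 2]]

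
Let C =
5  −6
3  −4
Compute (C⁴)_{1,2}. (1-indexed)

−30

tr C = 1 and det C = −2, so the characteristic polynomial is λ² − (1)λ + (−2) with roots 2 and −1.
Eigenvectors give P = [[2, 1], [1, 1]] with P⁻¹ = [[1, −1], [−1, 2]], and C = P·diag(2, −1)·P⁻¹.
Then C⁴ = P·diag(16, 1)·P⁻¹ = [[32, 1], [16, 1]] · [[1, −1], [−1, 2]] = [[31, −30], [15, −14]].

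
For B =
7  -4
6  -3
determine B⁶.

tr B = 4 and det B = 3, so the characteristic polynomial is λ² − (4)λ + (3) with roots 1 and 3.
Eigenvectors give P = [[-2, 1], [-3, 1]] with P⁻¹ = [[1, -1], [3, -2]], and B = P·diag(1, 3)·P⁻¹.
Then B⁶ = P·diag(1, 729)·P⁻¹ = [[-2, 729], [-3, 729]] · [[1, -1], [3, -2]] = [[2185, -1456], [2184, -1455]].

[[2185, -1456], [2184, -1455]]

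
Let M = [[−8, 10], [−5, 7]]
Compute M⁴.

[[146, −130], [65, −49]]

tr M = −1 and det M = −6, so the characteristic polynomial is λ² − (−1)λ + (−6) with roots 2 and −3.
Eigenvectors give P = [[−1, 2], [−1, 1]] with P⁻¹ = [[1, −2], [1, −1]], and M = P·diag(2, −3)·P⁻¹.
Then M⁴ = P·diag(16, 81)·P⁻¹ = [[−16, 162], [−16, 81]] · [[1, −2], [1, −1]] = [[146, −130], [65, −49]].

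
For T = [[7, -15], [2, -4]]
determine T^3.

[[43, -105], [14, -34]]

tr T = 3 and det T = 2, so the characteristic polynomial is λ² − (3)λ + (2) with roots 2 and 1.
Eigenvectors give P = [[-3, -5], [-1, -2]] with P⁻¹ = [[-2, 5], [1, -3]], and T = P·diag(2, 1)·P⁻¹.
Then T^3 = P·diag(8, 1)·P⁻¹ = [[-24, -5], [-8, -2]] · [[-2, 5], [1, -3]] = [[43, -105], [14, -34]].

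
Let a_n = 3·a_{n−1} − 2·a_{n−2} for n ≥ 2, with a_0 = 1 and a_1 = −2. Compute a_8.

−764

With companion matrix B = [[3, −2], [1, 0]], [a_n, a_{n−1}]ᵀ = B·[a_{n−1}, a_{n−2}]ᵀ, so [a_8, a_7]ᵀ = B⁷·[a_1, a_0]ᵀ.
B⁷ = [[255, −254], [127, −126]], giving [a_8, a_7]ᵀ = [[−764], [−380]].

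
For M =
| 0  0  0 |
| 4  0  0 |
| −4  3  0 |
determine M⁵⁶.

[[0, 0, 0], [0, 0, 0], [0, 0, 0]]

M is strictly triangular, hence nilpotent: M³ = 0, so M⁵⁶ = 0.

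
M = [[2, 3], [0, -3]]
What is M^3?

M^2 = [[4, -3], [0, 9]]
M^3 = [[8, 21], [0, -27]]

[[8, 21], [0, -27]]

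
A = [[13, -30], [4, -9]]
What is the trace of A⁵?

244

tr A = 4 and det A = 3, so the characteristic polynomial is λ² − (4)λ + (3) with roots 1 and 3.
Eigenvectors give P = [[-5, 3], [-2, 1]] with P⁻¹ = [[1, -3], [2, -5]], and A = P·diag(1, 3)·P⁻¹.
Then A⁵ = P·diag(1, 243)·P⁻¹ = [[-5, 729], [-2, 243]] · [[1, -3], [2, -5]] = [[1453, -3630], [484, -1209]].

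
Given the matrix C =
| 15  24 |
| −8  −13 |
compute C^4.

[[321, 480], [−160, −239]]

tr C = 2 and det C = −3, so the characteristic polynomial is λ² − (2)λ + (−3) with roots 3 and −1.
Eigenvectors give P = [[−2, −3], [1, 2]] with P⁻¹ = [[−2, −3], [1, 2]], and C = P·diag(3, −1)·P⁻¹.
Then C^4 = P·diag(81, 1)·P⁻¹ = [[−162, −3], [81, 2]] · [[−2, −3], [1, 2]] = [[321, 480], [−160, −239]].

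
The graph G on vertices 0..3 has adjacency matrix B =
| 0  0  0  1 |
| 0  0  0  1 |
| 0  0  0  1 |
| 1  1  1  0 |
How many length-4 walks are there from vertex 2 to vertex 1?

3

The number of length-4 walks from vertex 2 to vertex 1 is entry (2,1) of B⁴, where B is the adjacency matrix.
B² = [[1, 1, 1, 0], [1, 1, 1, 0], [1, 1, 1, 0], [0, 0, 0, 3]]
B³ = [[0, 0, 0, 3], [0, 0, 0, 3], [0, 0, 0, 3], [3, 3, 3, 0]]
B⁴ = [[3, 3, 3, 0], [3, 3, 3, 0], [3, 3, 3, 0], [0, 0, 0, 9]]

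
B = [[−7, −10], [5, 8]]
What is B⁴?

tr B = 1 and det B = −6, so the characteristic polynomial is λ² − (1)λ + (−6) with roots 3 and −2.
Eigenvectors give P = [[−1, −2], [1, 1]] with P⁻¹ = [[1, 2], [−1, −1]], and B = P·diag(3, −2)·P⁻¹.
Then B⁴ = P·diag(81, 16)·P⁻¹ = [[−81, −32], [81, 16]] · [[1, 2], [−1, −1]] = [[−49, −130], [65, 146]].

[[−49, −130], [65, 146]]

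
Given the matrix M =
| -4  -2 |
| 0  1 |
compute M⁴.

[[256, 102], [0, 1]]

M² = [[16, 6], [0, 1]]
M³ = [[-64, -26], [0, 1]]
M⁴ = [[256, 102], [0, 1]]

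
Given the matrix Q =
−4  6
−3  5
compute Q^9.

[[−514, 1026], [−513, 1025]]

tr Q = 1 and det Q = −2, so the characteristic polynomial is λ² − (1)λ + (−2) with roots 2 and −1.
Eigenvectors give P = [[1, 2], [1, 1]] with P⁻¹ = [[−1, 2], [1, −1]], and Q = P·diag(2, −1)·P⁻¹.
Then Q^9 = P·diag(512, −1)·P⁻¹ = [[512, −2], [512, −1]] · [[−1, 2], [1, −1]] = [[−514, 1026], [−513, 1025]].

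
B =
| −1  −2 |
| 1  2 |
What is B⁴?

[[−1, −2], [1, 2]]

B² = B (a projection; rank 1, trace 1), so B⁴ = B.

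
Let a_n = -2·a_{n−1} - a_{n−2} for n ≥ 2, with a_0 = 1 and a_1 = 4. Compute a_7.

34

With companion matrix M = [[-2, -1], [1, 0]], [a_n, a_{n−1}]ᵀ = M·[a_{n−1}, a_{n−2}]ᵀ, so [a_7, a_6]ᵀ = M⁶·[a_1, a_0]ᵀ.
M⁶ = [[7, 6], [-6, -5]], giving [a_7, a_6]ᵀ = [[34], [-29]].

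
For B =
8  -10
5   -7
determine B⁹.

tr B = 1 and det B = -6, so the characteristic polynomial is λ² − (1)λ + (-6) with roots -2 and 3.
Eigenvectors give P = [[-1, 2], [-1, 1]] with P⁻¹ = [[1, -2], [1, -1]], and B = P·diag(-2, 3)·P⁻¹.
Then B⁹ = P·diag(-512, 19683)·P⁻¹ = [[512, 39366], [512, 19683]] · [[1, -2], [1, -1]] = [[39878, -40390], [20195, -20707]].

[[39878, -40390], [20195, -20707]]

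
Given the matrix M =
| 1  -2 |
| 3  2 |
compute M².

[[-5, -6], [9, -2]]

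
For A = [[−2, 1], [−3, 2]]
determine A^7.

[[−2, 1], [−3, 2]]

A² = I (check: tr A = 0 and det A = −1), so A^7 = A since 7 is odd.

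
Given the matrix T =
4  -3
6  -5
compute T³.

tr T = -1 and det T = -2, so the characteristic polynomial is λ² − (-1)λ + (-2) with roots -2 and 1.
Eigenvectors give P = [[-1, 1], [-2, 1]] with P⁻¹ = [[1, -1], [2, -1]], and T = P·diag(-2, 1)·P⁻¹.
Then T³ = P·diag(-8, 1)·P⁻¹ = [[8, 1], [16, 1]] · [[1, -1], [2, -1]] = [[10, -9], [18, -17]].

[[10, -9], [18, -17]]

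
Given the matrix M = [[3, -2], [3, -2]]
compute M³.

M² = M (a projection; rank 1, trace 1), so M³ = M.

[[3, -2], [3, -2]]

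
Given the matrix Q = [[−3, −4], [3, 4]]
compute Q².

Q² = Q (a projection; rank 1, trace 1), so Q² = Q.

[[−3, −4], [3, 4]]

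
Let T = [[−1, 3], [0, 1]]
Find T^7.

T² = I (check: tr T = 0 and det T = −1), so T^7 = T since 7 is odd.

[[−1, 3], [0, 1]]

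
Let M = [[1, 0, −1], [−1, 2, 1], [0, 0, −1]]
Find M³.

M² = [[1, 0, 0], [−3, 4, 2], [0, 0, 1]]
M³ = [[1, 0, −1], [−7, 8, 5], [0, 0, −1]]

[[1, 0, −1], [−7, 8, 5], [0, 0, −1]]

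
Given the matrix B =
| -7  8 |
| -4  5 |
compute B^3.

[[-55, 56], [-28, 29]]

tr B = -2 and det B = -3, so the characteristic polynomial is λ² − (-2)λ + (-3) with roots 1 and -3.
Eigenvectors give P = [[-1, 2], [-1, 1]] with P⁻¹ = [[1, -2], [1, -1]], and B = P·diag(1, -3)·P⁻¹.
Then B^3 = P·diag(1, -27)·P⁻¹ = [[-1, -54], [-1, -27]] · [[1, -2], [1, -1]] = [[-55, 56], [-28, 29]].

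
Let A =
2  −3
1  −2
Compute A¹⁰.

[[1, 0], [0, 1]]

A² = I (check: tr A = 0 and det A = −1), so A¹⁰ = I since 10 is even.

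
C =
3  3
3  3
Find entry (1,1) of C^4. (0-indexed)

C^2 = [[18, 18], [18, 18]]
C^3 = [[108, 108], [108, 108]]
C^4 = [[648, 648], [648, 648]]

648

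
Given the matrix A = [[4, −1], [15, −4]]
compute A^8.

A² = I (check: tr A = 0 and det A = −1), so A^8 = I since 8 is even.

[[1, 0], [0, 1]]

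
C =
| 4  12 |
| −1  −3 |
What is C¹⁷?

C² = C (a projection; rank 1, trace 1), so C¹⁷ = C.

[[4, 12], [−1, −3]]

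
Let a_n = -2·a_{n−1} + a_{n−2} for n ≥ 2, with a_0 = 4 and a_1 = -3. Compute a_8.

With companion matrix C = [[-2, 1], [1, 0]], [a_n, a_{n−1}]ᵀ = C·[a_{n−1}, a_{n−2}]ᵀ, so [a_8, a_7]ᵀ = C^7·[a_1, a_0]ᵀ.
C^7 = [[-408, 169], [169, -70]], giving [a_8, a_7]ᵀ = [[1900], [-787]].

1900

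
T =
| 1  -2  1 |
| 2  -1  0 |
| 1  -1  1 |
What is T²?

[[-2, -1, 2], [0, -3, 2], [0, -2, 2]]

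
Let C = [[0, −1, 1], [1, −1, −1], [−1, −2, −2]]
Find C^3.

[[0, 5, 1], [−2, −10, −10], [2, −17, −17]]

C^2 = [[−2, −1, −1], [0, 2, 4], [0, 7, 5]]
C^3 = [[0, 5, 1], [−2, −10, −10], [2, −17, −17]]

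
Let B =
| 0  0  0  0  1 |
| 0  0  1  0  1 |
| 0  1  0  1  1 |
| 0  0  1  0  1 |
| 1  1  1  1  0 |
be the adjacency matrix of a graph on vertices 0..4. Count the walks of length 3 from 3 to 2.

The number of length-3 walks from vertex 3 to vertex 2 is entry (3,2) of B^3, where B is the adjacency matrix.
B^2 = [[1, 1, 1, 1, 0], [1, 2, 1, 2, 1], [1, 1, 3, 1, 2], [1, 2, 1, 2, 1], [0, 1, 2, 1, 4]]
B^3 = [[0, 1, 2, 1, 4], [1, 2, 5, 2, 6], [2, 5, 4, 5, 6], [1, 2, 5, 2, 6], [4, 6, 6, 6, 4]]

5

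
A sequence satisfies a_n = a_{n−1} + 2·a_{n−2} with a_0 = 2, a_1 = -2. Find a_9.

-2

With companion matrix M = [[1, 2], [1, 0]], [a_n, a_{n−1}]ᵀ = M·[a_{n−1}, a_{n−2}]ᵀ, so [a_9, a_8]ᵀ = M^8·[a_1, a_0]ᵀ.
M^8 = [[171, 170], [85, 86]], giving [a_9, a_8]ᵀ = [[-2], [2]].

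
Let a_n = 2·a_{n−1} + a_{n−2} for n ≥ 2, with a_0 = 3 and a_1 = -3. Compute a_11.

With companion matrix M = [[2, 1], [1, 0]], [a_n, a_{n−1}]ᵀ = M·[a_{n−1}, a_{n−2}]ᵀ, so [a_11, a_10]ᵀ = M¹⁰·[a_1, a_0]ᵀ.
M¹⁰ = [[5741, 2378], [2378, 985]], giving [a_11, a_10]ᵀ = [[-10089], [-4179]].

-10089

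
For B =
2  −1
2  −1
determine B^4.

[[2, −1], [2, −1]]

B² = B (a projection; rank 1, trace 1), so B^4 = B.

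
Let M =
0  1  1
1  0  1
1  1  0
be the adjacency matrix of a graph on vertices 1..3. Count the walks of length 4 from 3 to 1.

The number of length-4 walks from vertex 3 to vertex 1 is entry (3,1) of M⁴, where M is the adjacency matrix.
M² = [[2, 1, 1], [1, 2, 1], [1, 1, 2]]
M³ = [[2, 3, 3], [3, 2, 3], [3, 3, 2]]
M⁴ = [[6, 5, 5], [5, 6, 5], [5, 5, 6]]

5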